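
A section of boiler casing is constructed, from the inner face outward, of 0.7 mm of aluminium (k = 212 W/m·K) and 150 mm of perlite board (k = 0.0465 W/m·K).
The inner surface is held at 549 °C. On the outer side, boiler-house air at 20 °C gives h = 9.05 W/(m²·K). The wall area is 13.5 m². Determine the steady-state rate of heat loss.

Q ≈ 2140 W

Treating each layer as a thermal resistance in series:
R_aluminium = L/(kA) = 0.0007/(212×13.5) = 2.446×10^-7 K/W
R_perlite board = L/(kA) = 0.15/(0.0465×13.5) = 0.2389 K/W
R_outer film = 1/(h_o·A) = 1/(9.05×13.5) = 0.008185 K/W
R_total = 0.2471 K/W
Q = ΔT / R_total = 529 / 0.2471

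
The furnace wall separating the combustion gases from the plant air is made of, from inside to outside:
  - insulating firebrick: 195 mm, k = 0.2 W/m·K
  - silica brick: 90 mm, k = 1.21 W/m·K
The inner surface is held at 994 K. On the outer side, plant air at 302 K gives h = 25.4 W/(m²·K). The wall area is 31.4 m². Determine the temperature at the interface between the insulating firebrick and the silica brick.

T ≈ 374 K

Thermal resistances in series:
R_insulating firebrick = L/(kA) = 0.195/(0.2×31.4) = 0.03105 K/W
R_silica brick = L/(kA) = 0.09/(1.21×31.4) = 0.002369 K/W
R_outer film = 1/(h_o·A) = 1/(25.4×31.4) = 0.001254 K/W
R_total = 0.03467 K/W;  Q = ΔT/R_total = 692/0.03467 = 19960 W
T_interface = T_inner − Q·ΣR(inner→interface) = 994 − 20000×0.03105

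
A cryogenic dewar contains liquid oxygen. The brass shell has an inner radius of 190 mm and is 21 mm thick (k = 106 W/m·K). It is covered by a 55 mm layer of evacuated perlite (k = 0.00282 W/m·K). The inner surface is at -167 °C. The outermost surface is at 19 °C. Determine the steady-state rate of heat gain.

Spherical conduction: R = (1/r_in − 1/r_out)/(4πk) per layer; series-sum.
R_brass shell = (1/0.19 − 1/0.211)/(4π×106) = 3.932×10^-4 K/W
R_evacuated perlite = (1/0.211 − 1/0.266)/(4π×0.00282) = 27.65 K/W
R_total = 27.65 K/W
Q = ΔT/R_total = 186/27.65

Q ≈ 6.73 W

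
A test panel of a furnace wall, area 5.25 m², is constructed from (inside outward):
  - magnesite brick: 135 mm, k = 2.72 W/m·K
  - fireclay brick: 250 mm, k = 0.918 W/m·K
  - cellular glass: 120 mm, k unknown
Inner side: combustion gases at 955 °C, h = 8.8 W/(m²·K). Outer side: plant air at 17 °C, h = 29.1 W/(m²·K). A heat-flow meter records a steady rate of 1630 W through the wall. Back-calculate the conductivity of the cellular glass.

Treating each layer as a thermal resistance in series:
R_inner film = 1/(h_i·A) = 1/(8.8×5.25) = 0.02165 K/W
R_magnesite brick = L/(kA) = 0.135/(2.72×5.25) = 0.009454 K/W
R_fireclay brick = L/(kA) = 0.25/(0.918×5.25) = 0.05187 K/W
R_outer film = 1/(h_o·A) = 1/(29.1×5.25) = 0.006546 K/W
Sum of known resistances R_other = 0.08952 K/W
Total R = ΔT/Q = 938/1630 = 0.5755 K/W
R_cellular glass = R_total − R_other = 0.4859 K/W
k = L/(R·A) = 0.12/(0.4859×5.25)

k ≈ 0.047 W/(m·K)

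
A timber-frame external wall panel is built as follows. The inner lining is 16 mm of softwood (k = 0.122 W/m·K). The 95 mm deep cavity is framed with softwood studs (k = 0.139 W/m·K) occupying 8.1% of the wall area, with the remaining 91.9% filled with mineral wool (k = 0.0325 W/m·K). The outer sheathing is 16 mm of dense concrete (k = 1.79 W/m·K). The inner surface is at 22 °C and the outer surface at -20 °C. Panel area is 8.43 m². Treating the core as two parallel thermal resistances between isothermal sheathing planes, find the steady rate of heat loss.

Q ≈ 145 W

Sheathing layers in series; stud and cavity paths in parallel between them.
R_inner = 0.016/(0.122×8.43) = 0.01556 K/W
R_stud  = 0.095/(0.139×0.081×8.43) = 1.001 K/W
R_cav   = 0.095/(0.0325×0.919×8.43) = 0.3773 K/W
1/R_core = 1/R_stud + 1/R_cav → R_core = 0.274 K/W
R_outer = 0.016/(1.79×8.43) = 0.00106 K/W
R_total = 0.2906 K/W
Q = ΔT/R_total = 42/0.2906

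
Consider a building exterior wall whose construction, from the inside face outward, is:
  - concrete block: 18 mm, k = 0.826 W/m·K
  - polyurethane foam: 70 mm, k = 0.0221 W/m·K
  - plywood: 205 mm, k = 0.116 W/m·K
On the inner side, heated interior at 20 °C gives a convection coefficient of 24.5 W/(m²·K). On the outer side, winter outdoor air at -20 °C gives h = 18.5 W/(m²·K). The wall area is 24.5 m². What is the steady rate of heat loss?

Model the wall as resistances in series:
R_inner film = 1/(h_i·A) = 1/(24.5×24.5) = 0.001666 K/W
R_concrete block = L/(kA) = 0.018/(0.826×24.5) = 8.895×10^-4 K/W
R_polyurethane foam = L/(kA) = 0.07/(0.0221×24.5) = 0.1293 K/W
R_plywood = L/(kA) = 0.205/(0.116×24.5) = 0.07213 K/W
R_outer film = 1/(h_o·A) = 1/(18.5×24.5) = 0.002206 K/W
R_total = 0.2062 K/W
Q = ΔT / R_total = 40 / 0.2062

Q ≈ 194 W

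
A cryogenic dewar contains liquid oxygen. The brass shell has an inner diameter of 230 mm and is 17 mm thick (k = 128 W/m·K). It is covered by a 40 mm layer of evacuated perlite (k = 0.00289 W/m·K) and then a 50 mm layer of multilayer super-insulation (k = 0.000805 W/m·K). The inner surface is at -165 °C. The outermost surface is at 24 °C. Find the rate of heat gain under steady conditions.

Q ≈ 1.06 W

For a spherical shell R = (1/r₁ − 1/r₂)/(4πk); film R = 1/(h·4πr²). In series:
R_brass shell = (1/0.115 − 1/0.132)/(4π×128) = 6.962×10^-4 K/W
R_evacuated perlite = (1/0.132 − 1/0.172)/(4π×0.00289) = 48.51 K/W
R_multilayer super-insulation = (1/0.172 − 1/0.222)/(4π×0.000805) = 129.4 K/W
R_total = 178 K/W
Q = ΔT/R_total = 189/178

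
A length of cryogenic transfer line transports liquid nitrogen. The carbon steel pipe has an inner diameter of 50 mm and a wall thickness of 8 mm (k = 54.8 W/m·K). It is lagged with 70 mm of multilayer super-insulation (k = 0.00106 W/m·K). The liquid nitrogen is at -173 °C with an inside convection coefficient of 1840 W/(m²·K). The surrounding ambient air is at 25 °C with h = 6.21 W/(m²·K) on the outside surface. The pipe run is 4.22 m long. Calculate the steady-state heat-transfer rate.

Q ≈ 4.88 W

Cylindrical conduction, so R = ln(r₂/r₁)/(2πkL) per layer, in series:
R_inner film = 1/(h_i·2πr₁L) = 1/(1840×2π×0.025×4.22) = 8.199×10^-4 K/W
R_carbon steel pipe wall = ln(33/25)/(2π×54.8×4.22) = 1.911×10^-4 K/W
R_multilayer super-insulation = ln(103/33)/(2π×0.00106×4.22) = 40.5 K/W
R_outer film = 1/(h_o·2πr_oL) = 1/(6.21×2π×0.103×4.22) = 0.05896 K/W
R_total = 40.56 K/W
Q = ΔT/R_total = 198/40.56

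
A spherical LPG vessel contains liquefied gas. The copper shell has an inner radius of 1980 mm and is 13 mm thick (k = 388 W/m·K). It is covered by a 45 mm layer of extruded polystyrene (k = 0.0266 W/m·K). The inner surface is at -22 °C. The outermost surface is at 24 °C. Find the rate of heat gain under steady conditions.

For a spherical shell R = (1/r₁ − 1/r₂)/(4πk); film R = 1/(h·4πr²). In series:
R_copper shell = (1/1.98 − 1/1.993)/(4π×388) = 6.757×10^-7 K/W
R_extruded polystyrene = (1/1.993 − 1/2.038)/(4π×0.0266) = 0.03314 K/W
R_total = 0.03315 K/W
Q = ΔT/R_total = 46/0.03315

Q ≈ 1390 W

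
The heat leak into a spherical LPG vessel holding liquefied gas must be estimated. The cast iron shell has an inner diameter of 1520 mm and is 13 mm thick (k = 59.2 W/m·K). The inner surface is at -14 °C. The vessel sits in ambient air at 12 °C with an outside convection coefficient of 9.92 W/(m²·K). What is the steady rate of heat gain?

Q ≈ 1930 W

Spherical conduction: R = (1/r_in − 1/r_out)/(4πk) per layer; series-sum.
R_cast iron shell = (1/0.76 − 1/0.773)/(4π×59.2) = 2.975×10^-5 K/W
R_outer film = 1/(h·4πr_o²) = 1/(9.92×4π×0.773²) = 0.01343 K/W
R_total = 0.01345 K/W
Q = ΔT/R_total = 26/0.01345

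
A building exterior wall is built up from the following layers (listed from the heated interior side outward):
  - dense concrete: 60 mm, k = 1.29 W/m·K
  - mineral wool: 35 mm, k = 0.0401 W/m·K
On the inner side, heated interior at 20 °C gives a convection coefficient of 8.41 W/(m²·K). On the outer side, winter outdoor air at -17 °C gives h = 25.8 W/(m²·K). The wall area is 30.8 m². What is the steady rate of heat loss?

Q ≈ 1060 W

Treating each layer as a thermal resistance in series:
R_inner film = 1/(h_i·A) = 1/(8.41×30.8) = 0.003861 K/W
R_dense concrete = L/(kA) = 0.06/(1.29×30.8) = 0.00151 K/W
R_mineral wool = L/(kA) = 0.035/(0.0401×30.8) = 0.02834 K/W
R_outer film = 1/(h_o·A) = 1/(25.8×30.8) = 0.001258 K/W
R_total = 0.03497 K/W
Q = ΔT / R_total = 37 / 0.03497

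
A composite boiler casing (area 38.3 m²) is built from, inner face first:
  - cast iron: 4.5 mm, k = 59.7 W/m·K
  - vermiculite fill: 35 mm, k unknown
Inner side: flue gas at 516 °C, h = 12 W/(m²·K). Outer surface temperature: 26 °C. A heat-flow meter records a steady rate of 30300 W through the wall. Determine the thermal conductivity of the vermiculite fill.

k ≈ 0.0653 W/(m·K)

Series thermal resistances:
R_inner film = 1/(h_i·A) = 1/(12×38.3) = 0.002176 K/W
R_cast iron = L/(kA) = 0.0045/(59.7×38.3) = 1.968×10^-6 K/W
Sum of known resistances R_other = 0.002178 K/W
Total R = ΔT/Q = 490/30300 = 0.01617 K/W
R_vermiculite fill = R_total − R_other = 0.01399 K/W
k = L/(R·A) = 0.035/(0.01399×38.3)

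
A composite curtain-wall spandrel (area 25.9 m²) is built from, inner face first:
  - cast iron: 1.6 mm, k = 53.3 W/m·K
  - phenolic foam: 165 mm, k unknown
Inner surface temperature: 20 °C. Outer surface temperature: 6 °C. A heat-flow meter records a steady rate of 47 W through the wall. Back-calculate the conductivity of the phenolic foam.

Model the wall as resistances in series:
R_cast iron = L/(kA) = 0.0016/(53.3×25.9) = 1.159×10^-6 K/W
Sum of known resistances R_other = 1.159×10^-6 K/W
Total R = ΔT/Q = 14/47 = 0.2979 K/W
R_phenolic foam = R_total − R_other = 0.2979 K/W
k = L/(R·A) = 0.165/(0.2979×25.9)

k ≈ 0.0214 W/(m·K)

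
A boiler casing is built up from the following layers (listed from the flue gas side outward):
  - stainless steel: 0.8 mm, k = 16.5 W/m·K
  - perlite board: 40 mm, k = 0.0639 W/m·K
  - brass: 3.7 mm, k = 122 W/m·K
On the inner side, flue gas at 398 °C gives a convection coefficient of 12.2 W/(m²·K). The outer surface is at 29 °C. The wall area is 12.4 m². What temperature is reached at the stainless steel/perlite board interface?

T ≈ 355 °C

Thermal resistances in series:
R_inner film = 1/(h_i·A) = 1/(12.2×12.4) = 0.00661 K/W
R_stainless steel = L/(kA) = 0.0008/(16.5×12.4) = 3.91×10^-6 K/W
R_perlite board = L/(kA) = 0.04/(0.0639×12.4) = 0.05048 K/W
R_brass = L/(kA) = 0.0037/(122×12.4) = 2.446×10^-6 K/W
R_total = 0.0571 K/W;  Q = ΔT/R_total = 369/0.0571 = 6462 W
T_interface = T_inner − Q·ΣR(inner→interface) = 398 − 6460×0.006614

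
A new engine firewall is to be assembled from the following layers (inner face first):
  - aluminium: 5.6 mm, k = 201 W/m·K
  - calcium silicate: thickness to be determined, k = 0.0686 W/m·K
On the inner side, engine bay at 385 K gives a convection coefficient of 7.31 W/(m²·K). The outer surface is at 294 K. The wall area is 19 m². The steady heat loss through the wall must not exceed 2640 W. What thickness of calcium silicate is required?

L ≈ 35.5 mm

Treating each layer as a thermal resistance in series:
R_inner film = 1/(h_i·A) = 1/(7.31×19) = 0.0072 K/W
R_aluminium = L/(kA) = 0.0056/(201×19) = 1.466×10^-6 K/W
Sum of the known resistances R_other = 0.007201 K/W
Required total resistance R_tot = ΔT/Q_allow = 91/2640 = 0.03447 K/W
R_calcium silicate = R_tot − R_other = 0.02727 K/W
L = R·k·A = 0.02727×0.0686×19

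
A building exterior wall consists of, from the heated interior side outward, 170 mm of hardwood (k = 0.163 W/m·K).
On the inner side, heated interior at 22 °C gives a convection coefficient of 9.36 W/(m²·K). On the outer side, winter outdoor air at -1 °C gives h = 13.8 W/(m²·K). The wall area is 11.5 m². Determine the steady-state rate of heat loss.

Q ≈ 216 W

Series thermal resistances:
R_inner film = 1/(h_i·A) = 1/(9.36×11.5) = 0.00929 K/W
R_hardwood = L/(kA) = 0.17/(0.163×11.5) = 0.09069 K/W
R_outer film = 1/(h_o·A) = 1/(13.8×11.5) = 0.006301 K/W
R_total = 0.1063 K/W
Q = ΔT / R_total = 23 / 0.1063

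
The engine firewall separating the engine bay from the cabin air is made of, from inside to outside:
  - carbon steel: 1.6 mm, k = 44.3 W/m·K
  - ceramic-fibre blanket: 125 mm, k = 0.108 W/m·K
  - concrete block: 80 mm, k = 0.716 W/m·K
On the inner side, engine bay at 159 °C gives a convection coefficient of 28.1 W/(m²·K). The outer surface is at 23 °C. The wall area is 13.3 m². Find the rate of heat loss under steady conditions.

Using the resistance-network approach (series):
R_inner film = 1/(h_i·A) = 1/(28.1×13.3) = 0.002676 K/W
R_carbon steel = L/(kA) = 0.0016/(44.3×13.3) = 2.716×10^-6 K/W
R_ceramic-fibre blanket = L/(kA) = 0.125/(0.108×13.3) = 0.08702 K/W
R_concrete block = L/(kA) = 0.08/(0.716×13.3) = 0.008401 K/W
R_total = 0.0981 K/W
Q = ΔT / R_total = 136 / 0.0981

Q ≈ 1390 W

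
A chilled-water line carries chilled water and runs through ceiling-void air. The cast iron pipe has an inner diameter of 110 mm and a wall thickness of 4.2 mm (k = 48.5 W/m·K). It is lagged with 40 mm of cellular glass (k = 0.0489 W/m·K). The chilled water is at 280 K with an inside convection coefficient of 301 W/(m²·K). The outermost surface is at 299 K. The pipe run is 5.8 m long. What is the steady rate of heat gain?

Q ≈ 65.2 W

Treating each annulus and film as a series resistance:
R_inner film = 1/(h_i·2πr₁L) = 1/(301×2π×0.055×5.8) = 0.001658 K/W
R_cast iron pipe wall = ln(59.2/55)/(2π×48.5×5.8) = 4.164×10^-5 K/W
R_cellular glass = ln(99.2/59.2)/(2π×0.0489×5.8) = 0.2897 K/W
R_total = 0.2914 K/W
Q = ΔT/R_total = 19/0.2914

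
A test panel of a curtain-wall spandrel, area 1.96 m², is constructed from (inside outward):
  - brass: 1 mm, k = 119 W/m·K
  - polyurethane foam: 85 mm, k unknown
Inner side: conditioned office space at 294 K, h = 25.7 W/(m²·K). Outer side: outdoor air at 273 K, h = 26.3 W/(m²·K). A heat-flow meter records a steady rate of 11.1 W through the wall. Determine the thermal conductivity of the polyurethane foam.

Thermal resistances in series:
R_inner film = 1/(h_i·A) = 1/(25.7×1.96) = 0.01985 K/W
R_brass = L/(kA) = 0.001/(119×1.96) = 4.287×10^-6 K/W
R_outer film = 1/(h_o·A) = 1/(26.3×1.96) = 0.0194 K/W
Sum of known resistances R_other = 0.03926 K/W
Total R = ΔT/Q = 21/11.1 = 1.892 K/W
R_polyurethane foam = R_total − R_other = 1.853 K/W
k = L/(R·A) = 0.085/(1.853×1.96)

k ≈ 0.0234 W/(m·K)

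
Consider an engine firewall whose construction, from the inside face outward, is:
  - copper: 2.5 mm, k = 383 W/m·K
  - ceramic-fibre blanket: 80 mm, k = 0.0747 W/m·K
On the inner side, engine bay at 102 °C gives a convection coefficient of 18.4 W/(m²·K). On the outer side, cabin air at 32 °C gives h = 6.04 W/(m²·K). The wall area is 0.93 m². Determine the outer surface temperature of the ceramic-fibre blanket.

T ≈ 41 °C

Thermal resistances in series:
R_inner film = 1/(h_i·A) = 1/(18.4×0.93) = 0.05844 K/W
R_copper = L/(kA) = 0.0025/(383×0.93) = 7.019×10^-6 K/W
R_ceramic-fibre blanket = L/(kA) = 0.08/(0.0747×0.93) = 1.152 K/W
R_outer film = 1/(h_o·A) = 1/(6.04×0.93) = 0.178 K/W
R_total = 1.388 K/W;  Q = ΔT/R_total = 70/1.388 = 50.43 W
T_interface = T_inner − Q·ΣR(inner→interface) = 102 − 50.4×1.21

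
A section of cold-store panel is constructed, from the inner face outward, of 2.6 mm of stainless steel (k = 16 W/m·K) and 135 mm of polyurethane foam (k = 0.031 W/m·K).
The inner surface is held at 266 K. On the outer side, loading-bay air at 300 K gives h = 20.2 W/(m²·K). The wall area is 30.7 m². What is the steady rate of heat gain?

Q ≈ 237 W

Treating each layer as a thermal resistance in series:
R_stainless steel = L/(kA) = 0.0026/(16×30.7) = 5.293×10^-6 K/W
R_polyurethane foam = L/(kA) = 0.135/(0.031×30.7) = 0.1419 K/W
R_outer film = 1/(h_o·A) = 1/(20.2×30.7) = 0.001613 K/W
R_total = 0.1435 K/W
Q = ΔT / R_total = 34 / 0.1435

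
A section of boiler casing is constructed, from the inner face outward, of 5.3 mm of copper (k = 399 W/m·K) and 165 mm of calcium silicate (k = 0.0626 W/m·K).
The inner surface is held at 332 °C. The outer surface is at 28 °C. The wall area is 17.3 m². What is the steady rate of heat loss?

Q ≈ 2000 W

Series thermal resistances:
R_copper = L/(kA) = 0.0053/(399×17.3) = 7.678×10^-7 K/W
R_calcium silicate = L/(kA) = 0.165/(0.0626×17.3) = 0.1524 K/W
R_total = 0.1524 K/W
Q = ΔT / R_total = 304 / 0.1524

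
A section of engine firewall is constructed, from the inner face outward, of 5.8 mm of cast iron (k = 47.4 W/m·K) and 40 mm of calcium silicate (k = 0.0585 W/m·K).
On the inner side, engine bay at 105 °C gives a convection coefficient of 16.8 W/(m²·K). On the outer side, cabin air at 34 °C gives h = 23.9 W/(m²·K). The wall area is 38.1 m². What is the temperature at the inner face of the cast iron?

Series thermal resistances:
R_inner film = 1/(h_i·A) = 1/(16.8×38.1) = 0.001562 K/W
R_cast iron = L/(kA) = 0.0058/(47.4×38.1) = 3.212×10^-6 K/W
R_calcium silicate = L/(kA) = 0.04/(0.0585×38.1) = 0.01795 K/W
R_outer film = 1/(h_o·A) = 1/(23.9×38.1) = 0.001098 K/W
R_total = 0.02061 K/W;  Q = ΔT/R_total = 71/0.02061 = 3445 W
T_interface = T_inner − Q·ΣR(inner→interface) = 105 − 3440×0.001562

T ≈ 99.6 °C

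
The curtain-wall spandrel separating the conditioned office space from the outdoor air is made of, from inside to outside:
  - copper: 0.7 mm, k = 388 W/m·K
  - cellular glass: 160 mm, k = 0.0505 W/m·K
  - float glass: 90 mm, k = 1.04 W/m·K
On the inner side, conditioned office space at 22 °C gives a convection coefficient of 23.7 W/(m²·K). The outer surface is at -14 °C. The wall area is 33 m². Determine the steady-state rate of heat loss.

Model the wall as resistances in series:
R_inner film = 1/(h_i·A) = 1/(23.7×33) = 0.001279 K/W
R_copper = L/(kA) = 0.0007/(388×33) = 5.467×10^-8 K/W
R_cellular glass = L/(kA) = 0.16/(0.0505×33) = 0.09601 K/W
R_float glass = L/(kA) = 0.09/(1.04×33) = 0.002622 K/W
R_total = 0.09991 K/W
Q = ΔT / R_total = 36 / 0.09991

Q ≈ 360 W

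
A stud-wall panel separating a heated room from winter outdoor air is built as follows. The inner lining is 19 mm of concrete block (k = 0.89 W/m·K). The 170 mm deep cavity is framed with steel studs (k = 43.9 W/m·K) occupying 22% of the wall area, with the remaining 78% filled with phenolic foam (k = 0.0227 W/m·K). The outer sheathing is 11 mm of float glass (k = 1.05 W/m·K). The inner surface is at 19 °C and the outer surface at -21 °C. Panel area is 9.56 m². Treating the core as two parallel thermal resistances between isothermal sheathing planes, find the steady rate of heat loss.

Sheathing layers in series; stud and cavity paths in parallel between them.
R_inner = 0.019/(0.89×9.56) = 0.002233 K/W
R_stud  = 0.17/(43.9×0.22×9.56) = 0.001841 K/W
R_cav   = 0.17/(0.0227×0.78×9.56) = 1.004 K/W
1/R_core = 1/R_stud + 1/R_cav → R_core = 0.001838 K/W
R_outer = 0.011/(1.05×9.56) = 0.001096 K/W
R_total = 0.005167 K/W
Q = ΔT/R_total = 40/0.005167

Q ≈ 7740 W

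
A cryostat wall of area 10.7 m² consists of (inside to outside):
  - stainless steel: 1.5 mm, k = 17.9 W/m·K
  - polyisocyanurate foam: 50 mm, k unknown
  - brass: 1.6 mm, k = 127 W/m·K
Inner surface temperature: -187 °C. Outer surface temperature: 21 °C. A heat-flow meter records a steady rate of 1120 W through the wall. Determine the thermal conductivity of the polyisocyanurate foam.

k ≈ 0.0252 W/(m·K)

Treating each layer as a thermal resistance in series:
R_stainless steel = L/(kA) = 0.0015/(17.9×10.7) = 7.832×10^-6 K/W
R_brass = L/(kA) = 0.0016/(127×10.7) = 1.177×10^-6 K/W
Sum of known resistances R_other = 9.009×10^-6 K/W
Total R = ΔT/Q = 208/1120 = 0.1857 K/W
R_polyisocyanurate foam = R_total − R_other = 0.1857 K/W
k = L/(R·A) = 0.05/(0.1857×10.7)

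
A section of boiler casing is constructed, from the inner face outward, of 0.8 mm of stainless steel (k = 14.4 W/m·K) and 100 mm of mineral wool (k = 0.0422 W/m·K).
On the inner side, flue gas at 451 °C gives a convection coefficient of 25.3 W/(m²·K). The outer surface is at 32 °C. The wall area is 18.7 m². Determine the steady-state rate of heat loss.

Q ≈ 3250 W

Model the wall as resistances in series:
R_inner film = 1/(h_i·A) = 1/(25.3×18.7) = 0.002114 K/W
R_stainless steel = L/(kA) = 0.0008/(14.4×18.7) = 2.971×10^-6 K/W
R_mineral wool = L/(kA) = 0.1/(0.0422×18.7) = 0.1267 K/W
R_total = 0.1288 K/W
Q = ΔT / R_total = 419 / 0.1288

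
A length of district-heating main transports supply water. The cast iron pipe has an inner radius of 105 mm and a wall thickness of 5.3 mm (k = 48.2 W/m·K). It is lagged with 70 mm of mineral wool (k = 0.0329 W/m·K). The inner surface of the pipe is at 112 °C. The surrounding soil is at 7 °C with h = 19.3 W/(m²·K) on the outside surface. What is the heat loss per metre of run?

Treating each annulus and film as a series resistance:
R_cast iron pipe wall = ln(110.3/105)/(2π×48.2×1) = 1.626×10^-4 K/W
R_mineral wool = ln(180.3/110.3)/(2π×0.0329×1) = 2.377 K/W
R_outer film = 1/(h_o·2πr_oL) = 1/(19.3×2π×0.1803×1) = 0.04574 K/W
R_total = 2.423 K/W
Q = ΔT/R_total = 105/2.423

q′ ≈ 43.3 W/m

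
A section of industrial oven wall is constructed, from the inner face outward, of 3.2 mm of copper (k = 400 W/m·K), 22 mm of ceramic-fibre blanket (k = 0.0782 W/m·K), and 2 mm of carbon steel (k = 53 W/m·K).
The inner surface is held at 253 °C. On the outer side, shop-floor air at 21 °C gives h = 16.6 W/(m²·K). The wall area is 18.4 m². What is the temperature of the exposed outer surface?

T ≈ 61.9 °C

Treating each layer as a thermal resistance in series:
R_copper = L/(kA) = 0.0032/(400×18.4) = 4.348×10^-7 K/W
R_ceramic-fibre blanket = L/(kA) = 0.022/(0.0782×18.4) = 0.01529 K/W
R_carbon steel = L/(kA) = 0.002/(53×18.4) = 2.051×10^-6 K/W
R_outer film = 1/(h_o·A) = 1/(16.6×18.4) = 0.003274 K/W
R_total = 0.01857 K/W;  Q = ΔT/R_total = 232/0.01857 = 12500 W
T_interface = T_inner − Q·ΣR(inner→interface) = 253 − 12500×0.01529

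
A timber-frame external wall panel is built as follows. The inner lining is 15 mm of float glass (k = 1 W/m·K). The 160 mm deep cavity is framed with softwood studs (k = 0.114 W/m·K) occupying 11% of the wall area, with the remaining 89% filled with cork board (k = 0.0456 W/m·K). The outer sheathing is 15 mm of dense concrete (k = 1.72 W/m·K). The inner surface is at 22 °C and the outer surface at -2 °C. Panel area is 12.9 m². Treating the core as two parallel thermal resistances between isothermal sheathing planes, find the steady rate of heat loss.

Q ≈ 102 W

Sheathing layers in series; stud and cavity paths in parallel between them.
R_inner = 0.015/(1×12.9) = 0.001163 K/W
R_stud  = 0.16/(0.114×0.11×12.9) = 0.9891 K/W
R_cav   = 0.16/(0.0456×0.89×12.9) = 0.3056 K/W
1/R_core = 1/R_stud + 1/R_cav → R_core = 0.2335 K/W
R_outer = 0.015/(1.72×12.9) = 6.76×10^-4 K/W
R_total = 0.2353 K/W
Q = ΔT/R_total = 24/0.2353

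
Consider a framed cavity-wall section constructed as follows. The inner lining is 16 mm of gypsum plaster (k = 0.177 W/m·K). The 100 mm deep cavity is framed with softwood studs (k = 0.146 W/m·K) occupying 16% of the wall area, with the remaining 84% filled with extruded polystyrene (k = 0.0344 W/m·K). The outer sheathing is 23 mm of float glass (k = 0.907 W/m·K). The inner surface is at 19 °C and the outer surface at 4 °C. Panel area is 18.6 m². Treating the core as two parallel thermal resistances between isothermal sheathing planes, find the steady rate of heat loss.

Sheathing layers in series; stud and cavity paths in parallel between them.
R_inner = 0.016/(0.177×18.6) = 0.00486 K/W
R_stud  = 0.1/(0.146×0.16×18.6) = 0.2302 K/W
R_cav   = 0.1/(0.0344×0.84×18.6) = 0.1861 K/W
1/R_core = 1/R_stud + 1/R_cav → R_core = 0.1029 K/W
R_outer = 0.023/(0.907×18.6) = 0.001363 K/W
R_total = 0.1091 K/W
Q = ΔT/R_total = 15/0.1091

Q ≈ 137 W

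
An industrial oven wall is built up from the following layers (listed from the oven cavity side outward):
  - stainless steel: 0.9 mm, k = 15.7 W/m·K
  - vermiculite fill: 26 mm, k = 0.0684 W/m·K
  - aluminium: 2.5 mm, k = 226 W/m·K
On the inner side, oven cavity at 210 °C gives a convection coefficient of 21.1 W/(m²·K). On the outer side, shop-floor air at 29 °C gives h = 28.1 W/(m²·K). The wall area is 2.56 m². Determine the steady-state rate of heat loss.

Series thermal resistances:
R_inner film = 1/(h_i·A) = 1/(21.1×2.56) = 0.01851 K/W
R_stainless steel = L/(kA) = 0.0009/(15.7×2.56) = 2.239×10^-5 K/W
R_vermiculite fill = L/(kA) = 0.026/(0.0684×2.56) = 0.1485 K/W
R_aluminium = L/(kA) = 0.0025/(226×2.56) = 4.321×10^-6 K/W
R_outer film = 1/(h_o·A) = 1/(28.1×2.56) = 0.0139 K/W
R_total = 0.1809 K/W
Q = ΔT / R_total = 181 / 0.1809

Q ≈ 1000 W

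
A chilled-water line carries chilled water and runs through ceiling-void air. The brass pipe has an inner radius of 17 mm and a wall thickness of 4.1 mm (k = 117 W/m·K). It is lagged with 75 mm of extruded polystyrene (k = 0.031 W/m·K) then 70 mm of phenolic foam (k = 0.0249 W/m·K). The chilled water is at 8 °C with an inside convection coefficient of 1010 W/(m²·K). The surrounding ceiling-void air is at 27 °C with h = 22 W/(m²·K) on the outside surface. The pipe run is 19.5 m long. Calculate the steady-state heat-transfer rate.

Q ≈ 32.7 W

Per-layer cylindrical resistances, series-summed:
R_inner film = 1/(h_i·2πr₁L) = 1/(1010×2π×0.017×19.5) = 4.754×10^-4 K/W
R_brass pipe wall = ln(21.1/17)/(2π×117×19.5) = 1.507×10^-5 K/W
R_extruded polystyrene = ln(96.1/21.1)/(2π×0.031×19.5) = 0.3992 K/W
R_phenolic foam = ln(166.1/96.1)/(2π×0.0249×19.5) = 0.1794 K/W
R_outer film = 1/(h_o·2πr_oL) = 1/(22×2π×0.1661×19.5) = 0.002234 K/W
R_total = 0.5813 K/W
Q = ΔT/R_total = 19/0.5813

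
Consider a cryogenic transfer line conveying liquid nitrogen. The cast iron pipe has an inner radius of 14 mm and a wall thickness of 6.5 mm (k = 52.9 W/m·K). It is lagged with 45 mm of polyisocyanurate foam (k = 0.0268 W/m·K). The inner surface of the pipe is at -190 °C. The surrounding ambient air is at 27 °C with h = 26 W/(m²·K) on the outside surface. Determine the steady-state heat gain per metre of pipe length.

q′ ≈ 31 W/m

Cylindrical conduction, so R = ln(r₂/r₁)/(2πkL) per layer, in series:
R_cast iron pipe wall = ln(20.5/14)/(2π×52.9×1) = 0.001147 K/W
R_polyisocyanurate foam = ln(65.5/20.5)/(2π×0.0268×1) = 6.898 K/W
R_outer film = 1/(h_o·2πr_oL) = 1/(26×2π×0.0655×1) = 0.09346 K/W
R_total = 6.993 K/W
Q = ΔT/R_total = 217/6.993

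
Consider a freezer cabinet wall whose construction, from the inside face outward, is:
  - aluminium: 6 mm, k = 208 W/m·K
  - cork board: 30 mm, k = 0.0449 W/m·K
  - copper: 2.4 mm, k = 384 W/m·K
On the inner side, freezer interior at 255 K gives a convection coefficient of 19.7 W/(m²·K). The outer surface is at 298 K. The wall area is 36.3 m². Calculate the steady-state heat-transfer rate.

Series thermal resistances:
R_inner film = 1/(h_i·A) = 1/(19.7×36.3) = 0.001398 K/W
R_aluminium = L/(kA) = 0.006/(208×36.3) = 7.947×10^-7 K/W
R_cork board = L/(kA) = 0.03/(0.0449×36.3) = 0.01841 K/W
R_copper = L/(kA) = 0.0024/(384×36.3) = 1.722×10^-7 K/W
R_total = 0.01981 K/W
Q = ΔT / R_total = 43 / 0.01981

Q ≈ 2170 W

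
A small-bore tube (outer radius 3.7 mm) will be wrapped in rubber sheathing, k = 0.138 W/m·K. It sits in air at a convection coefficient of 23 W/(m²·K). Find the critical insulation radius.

r_cr ≈ 6 mm

For a cylinder r_cr = k/h = 0.138/23
r_cr = 6 mm; since the bare radius (3.7 mm) is below r_cr, adding a thin layer of insulation will *increase* heat loss.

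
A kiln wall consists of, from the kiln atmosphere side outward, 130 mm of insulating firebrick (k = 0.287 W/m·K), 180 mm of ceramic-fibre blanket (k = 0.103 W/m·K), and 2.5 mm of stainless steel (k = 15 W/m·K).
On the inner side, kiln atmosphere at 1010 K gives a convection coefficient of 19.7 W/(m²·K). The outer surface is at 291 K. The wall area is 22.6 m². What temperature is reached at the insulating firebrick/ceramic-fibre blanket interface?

Series thermal resistances:
R_inner film = 1/(h_i·A) = 1/(19.7×22.6) = 0.002246 K/W
R_insulating firebrick = L/(kA) = 0.13/(0.287×22.6) = 0.02004 K/W
R_ceramic-fibre blanket = L/(kA) = 0.18/(0.103×22.6) = 0.07733 K/W
R_stainless steel = L/(kA) = 0.0025/(15×22.6) = 7.375×10^-6 K/W
R_total = 0.09962 K/W;  Q = ΔT/R_total = 719/0.09962 = 7217 W
T_interface = T_inner − Q·ΣR(inner→interface) = 1010 − 7220×0.02229

T ≈ 849 K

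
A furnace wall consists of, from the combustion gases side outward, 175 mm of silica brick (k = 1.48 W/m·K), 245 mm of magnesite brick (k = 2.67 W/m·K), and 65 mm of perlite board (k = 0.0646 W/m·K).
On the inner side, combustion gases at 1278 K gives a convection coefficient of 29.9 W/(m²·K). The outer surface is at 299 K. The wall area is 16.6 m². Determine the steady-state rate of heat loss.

Series thermal resistances:
R_inner film = 1/(h_i·A) = 1/(29.9×16.6) = 0.002015 K/W
R_silica brick = L/(kA) = 0.175/(1.48×16.6) = 0.007123 K/W
R_magnesite brick = L/(kA) = 0.245/(2.67×16.6) = 0.005528 K/W
R_perlite board = L/(kA) = 0.065/(0.0646×16.6) = 0.06061 K/W
R_total = 0.07528 K/W
Q = ΔT / R_total = 979 / 0.07528

Q ≈ 13000 W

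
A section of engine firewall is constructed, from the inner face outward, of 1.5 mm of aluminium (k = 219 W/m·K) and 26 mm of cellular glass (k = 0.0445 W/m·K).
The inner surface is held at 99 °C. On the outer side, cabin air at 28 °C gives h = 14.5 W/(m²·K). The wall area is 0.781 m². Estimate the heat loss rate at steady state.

Series thermal resistances:
R_aluminium = L/(kA) = 0.0015/(219×0.781) = 8.77×10^-6 K/W
R_cellular glass = L/(kA) = 0.026/(0.0445×0.781) = 0.7481 K/W
R_outer film = 1/(h_o·A) = 1/(14.5×0.781) = 0.0883 K/W
R_total = 0.8364 K/W
Q = ΔT / R_total = 71 / 0.8364

Q ≈ 84.9 W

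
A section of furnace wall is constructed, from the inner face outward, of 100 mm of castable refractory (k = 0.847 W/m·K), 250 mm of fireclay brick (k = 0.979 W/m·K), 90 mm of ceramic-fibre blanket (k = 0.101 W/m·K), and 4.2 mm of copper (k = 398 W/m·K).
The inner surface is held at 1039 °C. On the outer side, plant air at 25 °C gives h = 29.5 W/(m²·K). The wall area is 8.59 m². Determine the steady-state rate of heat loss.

Model the wall as resistances in series:
R_castable refractory = L/(kA) = 0.1/(0.847×8.59) = 0.01374 K/W
R_fireclay brick = L/(kA) = 0.25/(0.979×8.59) = 0.02973 K/W
R_ceramic-fibre blanket = L/(kA) = 0.09/(0.101×8.59) = 0.1037 K/W
R_copper = L/(kA) = 0.0042/(398×8.59) = 1.228×10^-6 K/W
R_outer film = 1/(h_o·A) = 1/(29.5×8.59) = 0.003946 K/W
R_total = 0.1512 K/W
Q = ΔT / R_total = 1014 / 0.1512

Q ≈ 6710 W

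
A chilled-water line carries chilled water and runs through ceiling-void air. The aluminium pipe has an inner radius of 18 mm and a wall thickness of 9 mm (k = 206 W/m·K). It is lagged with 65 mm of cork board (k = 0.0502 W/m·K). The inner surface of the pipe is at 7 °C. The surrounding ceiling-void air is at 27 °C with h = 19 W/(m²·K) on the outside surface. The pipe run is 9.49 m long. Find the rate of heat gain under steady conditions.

Q ≈ 47.7 W

For a radial system each layer contributes R = ln(r_out/r_in)/(2πkL); films add R = 1/(hA).
R_aluminium pipe wall = ln(27/18)/(2π×206×9.49) = 3.301×10^-5 K/W
R_cork board = ln(92/27)/(2π×0.0502×9.49) = 0.4096 K/W
R_outer film = 1/(h_o·2πr_oL) = 1/(19×2π×0.092×9.49) = 0.009594 K/W
R_total = 0.4192 K/W
Q = ΔT/R_total = 20/0.4192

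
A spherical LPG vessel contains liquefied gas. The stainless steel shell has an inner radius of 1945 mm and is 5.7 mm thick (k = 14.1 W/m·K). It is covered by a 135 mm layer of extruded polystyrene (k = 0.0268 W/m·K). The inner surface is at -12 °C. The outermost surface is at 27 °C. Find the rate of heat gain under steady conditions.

Each spherical layer contributes R = (1/r_i − 1/r_o)/(4πk):
R_stainless steel shell = (1/1.945 − 1/1.9507)/(4π×14.1) = 8.479×10^-6 K/W
R_extruded polystyrene = (1/1.9507 − 1/2.0857)/(4π×0.0268) = 0.09853 K/W
R_total = 0.09853 K/W
Q = ΔT/R_total = 39/0.09853

Q ≈ 396 W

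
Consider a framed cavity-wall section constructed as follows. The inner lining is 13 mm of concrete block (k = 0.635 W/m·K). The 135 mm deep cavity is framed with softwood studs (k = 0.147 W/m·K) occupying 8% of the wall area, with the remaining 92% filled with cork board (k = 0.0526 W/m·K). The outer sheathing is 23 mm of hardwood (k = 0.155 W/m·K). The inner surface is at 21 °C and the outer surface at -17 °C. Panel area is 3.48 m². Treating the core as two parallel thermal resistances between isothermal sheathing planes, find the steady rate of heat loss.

Sheathing layers in series; stud and cavity paths in parallel between them.
R_inner = 0.013/(0.635×3.48) = 0.005883 K/W
R_stud  = 0.135/(0.147×0.08×3.48) = 3.299 K/W
R_cav   = 0.135/(0.0526×0.92×3.48) = 0.8016 K/W
1/R_core = 1/R_stud + 1/R_cav → R_core = 0.6449 K/W
R_outer = 0.023/(0.155×3.48) = 0.04264 K/W
R_total = 0.6934 K/W
Q = ΔT/R_total = 38/0.6934

Q ≈ 54.8 W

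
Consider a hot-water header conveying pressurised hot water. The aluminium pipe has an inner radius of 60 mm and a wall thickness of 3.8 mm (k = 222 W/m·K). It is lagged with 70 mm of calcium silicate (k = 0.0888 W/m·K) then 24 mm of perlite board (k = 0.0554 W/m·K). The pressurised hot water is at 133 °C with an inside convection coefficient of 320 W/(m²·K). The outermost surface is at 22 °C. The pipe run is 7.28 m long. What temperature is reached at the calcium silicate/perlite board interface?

For a radial system each layer contributes R = ln(r_out/r_in)/(2πkL); films add R = 1/(hA).
R_inner film = 1/(h_i·2πr₁L) = 1/(320×2π×0.06×7.28) = 0.001139 K/W
R_aluminium pipe wall = ln(63.8/60)/(2π×222×7.28) = 6.047×10^-6 K/W
R_calcium silicate = ln(133.8/63.8)/(2π×0.0888×7.28) = 0.1823 K/W
R_perlite board = ln(157.8/133.8)/(2π×0.0554×7.28) = 0.06511 K/W
R_total = 0.2486 K/W
Q = ΔT/R_total = 111/0.2486
Q = 447 W
T_interface = T_inner − Q·ΣR(inner→interface) = 133 − 447×0.1835

T ≈ 51.1 °C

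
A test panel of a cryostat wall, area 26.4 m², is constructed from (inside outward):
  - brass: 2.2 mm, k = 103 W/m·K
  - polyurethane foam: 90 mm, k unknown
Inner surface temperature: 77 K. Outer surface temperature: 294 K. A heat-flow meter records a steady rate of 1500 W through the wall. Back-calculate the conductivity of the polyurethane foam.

k ≈ 0.0236 W/(m·K)

Treating each layer as a thermal resistance in series:
R_brass = L/(kA) = 0.0022/(103×26.4) = 8.091×10^-7 K/W
Sum of known resistances R_other = 8.091×10^-7 K/W
Total R = ΔT/Q = 217/1500 = 0.1447 K/W
R_polyurethane foam = R_total − R_other = 0.1447 K/W
k = L/(R·A) = 0.09/(0.1447×26.4)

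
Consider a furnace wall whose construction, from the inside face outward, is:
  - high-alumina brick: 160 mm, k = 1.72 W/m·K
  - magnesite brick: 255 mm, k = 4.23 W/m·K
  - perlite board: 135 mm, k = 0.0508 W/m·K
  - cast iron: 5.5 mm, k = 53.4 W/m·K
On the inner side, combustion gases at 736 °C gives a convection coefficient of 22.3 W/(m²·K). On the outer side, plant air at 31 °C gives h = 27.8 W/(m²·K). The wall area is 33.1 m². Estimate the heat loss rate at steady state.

Series thermal resistances:
R_inner film = 1/(h_i·A) = 1/(22.3×33.1) = 0.001355 K/W
R_high-alumina brick = L/(kA) = 0.16/(1.72×33.1) = 0.00281 K/W
R_magnesite brick = L/(kA) = 0.255/(4.23×33.1) = 0.001821 K/W
R_perlite board = L/(kA) = 0.135/(0.0508×33.1) = 0.08029 K/W
R_cast iron = L/(kA) = 0.0055/(53.4×33.1) = 3.112×10^-6 K/W
R_outer film = 1/(h_o·A) = 1/(27.8×33.1) = 0.001087 K/W
R_total = 0.08736 K/W
Q = ΔT / R_total = 705 / 0.08736

Q ≈ 8070 W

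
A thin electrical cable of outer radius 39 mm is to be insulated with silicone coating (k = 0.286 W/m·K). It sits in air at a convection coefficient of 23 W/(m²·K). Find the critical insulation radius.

For a cylinder r_cr = k/h = 0.286/23
r_cr = 12.4 mm; since the bare radius (39 mm) is above r_cr, any added insulation will reduce heat loss.

r_cr ≈ 12.4 mm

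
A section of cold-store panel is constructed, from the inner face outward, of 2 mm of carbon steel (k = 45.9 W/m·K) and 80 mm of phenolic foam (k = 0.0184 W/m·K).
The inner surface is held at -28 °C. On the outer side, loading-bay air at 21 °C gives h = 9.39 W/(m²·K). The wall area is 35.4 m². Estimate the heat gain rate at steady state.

Series thermal resistances:
R_carbon steel = L/(kA) = 0.002/(45.9×35.4) = 1.231×10^-6 K/W
R_phenolic foam = L/(kA) = 0.08/(0.0184×35.4) = 0.1228 K/W
R_outer film = 1/(h_o·A) = 1/(9.39×35.4) = 0.003008 K/W
R_total = 0.1258 K/W
Q = ΔT / R_total = 49 / 0.1258

Q ≈ 389 W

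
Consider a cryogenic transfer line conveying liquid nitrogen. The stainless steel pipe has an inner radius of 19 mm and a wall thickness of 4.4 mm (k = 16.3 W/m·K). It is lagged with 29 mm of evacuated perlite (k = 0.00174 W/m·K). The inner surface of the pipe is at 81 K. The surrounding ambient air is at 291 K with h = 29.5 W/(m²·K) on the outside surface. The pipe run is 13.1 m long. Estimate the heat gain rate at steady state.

Q ≈ 37.3 W

Per-layer cylindrical resistances, series-summed:
R_stainless steel pipe wall = ln(23.4/19)/(2π×16.3×13.1) = 1.553×10^-4 K/W
R_evacuated perlite = ln(52.4/23.4)/(2π×0.00174×13.1) = 5.629 K/W
R_outer film = 1/(h_o·2πr_oL) = 1/(29.5×2π×0.0524×13.1) = 0.00786 K/W
R_total = 5.637 K/W
Q = ΔT/R_total = 210/5.637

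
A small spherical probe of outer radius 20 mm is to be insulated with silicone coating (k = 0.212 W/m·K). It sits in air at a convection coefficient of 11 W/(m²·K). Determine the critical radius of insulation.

For a sphere r_cr = 2k/h = 2×0.212/11
r_cr = 38.5 mm; since the bare radius (20 mm) is below r_cr, adding a thin layer of insulation will *increase* heat loss.

r_cr ≈ 38.5 mm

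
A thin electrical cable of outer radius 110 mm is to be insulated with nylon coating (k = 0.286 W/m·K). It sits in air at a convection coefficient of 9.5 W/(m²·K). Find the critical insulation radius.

For a cylinder r_cr = k/h = 0.286/9.5
r_cr = 30.1 mm; since the bare radius (110 mm) is above r_cr, any added insulation will reduce heat loss.

r_cr ≈ 30.1 mm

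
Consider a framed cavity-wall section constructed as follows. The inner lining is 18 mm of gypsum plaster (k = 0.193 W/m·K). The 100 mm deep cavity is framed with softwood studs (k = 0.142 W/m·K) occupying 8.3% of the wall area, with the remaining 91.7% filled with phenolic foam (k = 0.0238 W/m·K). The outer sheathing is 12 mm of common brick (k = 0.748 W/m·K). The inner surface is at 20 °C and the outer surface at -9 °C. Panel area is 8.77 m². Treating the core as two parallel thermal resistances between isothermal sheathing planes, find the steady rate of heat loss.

Q ≈ 82.5 W

Sheathing layers in series; stud and cavity paths in parallel between them.
R_inner = 0.018/(0.193×8.77) = 0.01063 K/W
R_stud  = 0.1/(0.142×0.083×8.77) = 0.9675 K/W
R_cav   = 0.1/(0.0238×0.917×8.77) = 0.5225 K/W
1/R_core = 1/R_stud + 1/R_cav → R_core = 0.3393 K/W
R_outer = 0.012/(0.748×8.77) = 0.001829 K/W
R_total = 0.3517 K/W
Q = ΔT/R_total = 29/0.3517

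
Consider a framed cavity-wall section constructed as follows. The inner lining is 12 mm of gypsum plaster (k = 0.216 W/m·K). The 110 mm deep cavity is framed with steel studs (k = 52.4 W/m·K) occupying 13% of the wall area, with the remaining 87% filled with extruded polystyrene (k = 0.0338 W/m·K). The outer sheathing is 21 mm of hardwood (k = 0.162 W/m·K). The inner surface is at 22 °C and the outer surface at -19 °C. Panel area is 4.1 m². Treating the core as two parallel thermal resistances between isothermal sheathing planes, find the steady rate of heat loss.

Q ≈ 835 W

Sheathing layers in series; stud and cavity paths in parallel between them.
R_inner = 0.012/(0.216×4.1) = 0.01355 K/W
R_stud  = 0.11/(52.4×0.13×4.1) = 0.003939 K/W
R_cav   = 0.11/(0.0338×0.87×4.1) = 0.9124 K/W
1/R_core = 1/R_stud + 1/R_cav → R_core = 0.003922 K/W
R_outer = 0.021/(0.162×4.1) = 0.03162 K/W
R_total = 0.04909 K/W
Q = ΔT/R_total = 41/0.04909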